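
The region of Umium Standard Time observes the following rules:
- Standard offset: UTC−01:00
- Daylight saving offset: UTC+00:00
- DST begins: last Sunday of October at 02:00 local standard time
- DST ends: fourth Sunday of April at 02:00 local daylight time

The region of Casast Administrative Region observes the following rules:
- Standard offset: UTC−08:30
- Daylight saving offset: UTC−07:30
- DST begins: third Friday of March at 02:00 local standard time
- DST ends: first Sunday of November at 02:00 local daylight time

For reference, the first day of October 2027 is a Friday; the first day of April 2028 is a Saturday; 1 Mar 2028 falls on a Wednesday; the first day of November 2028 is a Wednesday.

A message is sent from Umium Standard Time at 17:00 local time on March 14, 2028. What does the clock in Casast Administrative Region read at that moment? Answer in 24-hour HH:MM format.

1 October 2027 is a Friday, so Sundays fall on 3, 10, 17, 24, 31; the last is October 31.
1 April 2028 is a Saturday, so the first Sunday is April 2 and the fourth is April 23.
March 14, 2028 lies within the daylight-saving period (31 October 2027 – 23 April 2028), so Umium Standard Time is on daylight time, UTC+00:00.
17:00 Umium Standard Time − 0h = 17:00 UTC.
1 March 2028 is a Wednesday, so the first Friday is March 3 and the third is March 17.
1 November 2028 is a Wednesday, so the first Sunday is November 5.
At the standard offset (UTC−08:30), 17:00 UTC − 8h30m = 08:30 Casast Administrative Region standard time.
The standard-time date in Casast Administrative Region, March 14, 2028, does not fall between 17 March and 5 November, so daylight saving is not in effect and Casast Administrative Region is at UTC−08:30.
17:00 UTC − 8h30m = 08:30 Casast Administrative Region.

08:30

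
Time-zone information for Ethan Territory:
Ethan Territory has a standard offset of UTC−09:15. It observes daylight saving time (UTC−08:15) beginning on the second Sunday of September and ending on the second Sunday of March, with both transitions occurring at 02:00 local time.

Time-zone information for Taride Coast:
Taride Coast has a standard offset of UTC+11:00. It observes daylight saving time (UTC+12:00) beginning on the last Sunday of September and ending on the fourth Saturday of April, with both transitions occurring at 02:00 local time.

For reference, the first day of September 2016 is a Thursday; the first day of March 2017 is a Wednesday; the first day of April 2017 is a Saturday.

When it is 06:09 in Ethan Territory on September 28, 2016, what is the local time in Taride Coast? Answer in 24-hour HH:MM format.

02:24

1 September 2016 is a Thursday, so the first Sunday is September 4 and the second is September 11.
1 March 2017 is a Wednesday, so the first Sunday is March 5 and the second is March 12.
September 28, 2016 lies within the daylight-saving period (11 September 2016 – 12 March 2017), so Ethan Territory is on daylight time, UTC−08:15.
06:09 Ethan Territory + 8h15m = 14:24 UTC.
1 September 2016 is a Thursday, so Sundays fall on 4, 11, 18, 25; the last is September 25.
1 April 2017 is a Saturday, so the first Saturday is April 1 and the fourth is April 22.
At the standard offset (UTC+11:00), 14:24 UTC + 11h = 01:24 Taride Coast standard time (rolling into the next day, 29 September 2016).
Daylight saving runs 25 September 2016 – 22 April 2017; the standard-time date in Taride Coast, September 29, 2016, is inside that window, so Taride Coast is at UTC+12:00.
14:24 UTC + 12h = 02:24 Taride Coast (rolling into the next day, 29 September 2016).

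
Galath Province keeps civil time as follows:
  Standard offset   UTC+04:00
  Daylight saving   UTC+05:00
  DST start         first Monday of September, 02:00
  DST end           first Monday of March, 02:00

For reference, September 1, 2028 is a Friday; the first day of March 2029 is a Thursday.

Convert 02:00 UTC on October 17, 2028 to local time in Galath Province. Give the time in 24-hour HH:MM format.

1 September 2028 is a Friday, so the first Monday is September 4.
1 March 2029 is a Thursday, so the first Monday is March 5.
At the standard offset (UTC+04:00), 02:00 UTC + 4h = 06:00 Galath Province standard time.
The standard-time date in Galath Province, October 17, 2028, lies within the daylight-saving period (4 September 2028 – 5 March 2029), so Galath Province is on daylight time, UTC+05:00.
02:00 UTC + 5h = 07:00 local.

07:00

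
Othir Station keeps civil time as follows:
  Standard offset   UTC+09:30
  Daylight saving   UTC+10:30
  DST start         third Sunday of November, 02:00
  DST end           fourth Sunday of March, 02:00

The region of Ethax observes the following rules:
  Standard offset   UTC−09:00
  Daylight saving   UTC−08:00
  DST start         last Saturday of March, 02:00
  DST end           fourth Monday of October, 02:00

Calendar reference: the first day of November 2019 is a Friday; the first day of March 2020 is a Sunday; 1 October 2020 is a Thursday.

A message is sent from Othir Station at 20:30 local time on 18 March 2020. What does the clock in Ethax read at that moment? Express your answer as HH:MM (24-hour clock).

1 November 2019 is a Friday, so the first Sunday is November 3 and the third is November 17.
1 March 2020 is a Sunday, so the first Sunday is March 1 and the fourth is March 22.
18 March 2020 lies within the daylight-saving period (17 November 2019 – 22 March 2020), so Othir Station is on daylight time, UTC+10:30.
20:30 Othir Station − 10h30m = 10:00 UTC.
1 March 2020 is a Sunday, so Saturdays fall on 7, 14, 21, 28; the last is March 28.
1 October 2020 is a Thursday, so the first Monday is October 5 and the fourth is October 26.
At the standard offset (UTC−09:00), 10:00 UTC − 9h = 01:00 Ethax standard time.
The standard-time date in Ethax, 18 March 2020, is outside the daylight-saving period (28 March – 26 October), so Ethax is on standard time, UTC−09:00.
10:00 UTC − 9h = 01:00 Ethax.

01:00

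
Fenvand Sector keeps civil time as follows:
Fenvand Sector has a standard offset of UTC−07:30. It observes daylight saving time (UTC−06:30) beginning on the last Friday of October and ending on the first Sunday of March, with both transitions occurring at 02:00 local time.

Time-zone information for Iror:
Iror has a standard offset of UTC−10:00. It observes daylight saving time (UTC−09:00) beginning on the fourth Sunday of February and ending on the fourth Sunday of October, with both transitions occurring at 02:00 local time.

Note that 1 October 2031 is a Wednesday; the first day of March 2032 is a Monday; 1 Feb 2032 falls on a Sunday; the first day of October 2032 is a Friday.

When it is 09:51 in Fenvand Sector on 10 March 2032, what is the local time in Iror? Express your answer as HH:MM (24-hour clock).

1 October 2031 is a Wednesday, so Fridays fall on 3, 10, 17, 24, 31; the last is October 31.
1 March 2032 is a Monday, so the first Sunday is March 7.
10 March 2032 does not fall between 31 October 2031 and 7 March 2032, so daylight saving is not in effect and Fenvand Sector is at UTC−07:30.
09:51 Fenvand Sector + 7h30m = 17:21 UTC.
1 February 2032 is a Sunday, so the first Sunday is February 1 and the fourth is February 22.
1 October 2032 is a Friday, so the first Sunday is October 3 and the fourth is October 24.
At the standard offset (UTC−10:00), 17:21 UTC − 10h = 07:21 Iror standard time.
The standard-time date in Iror, 10 March 2032, falls between 22 February and 24 October, so daylight saving is in effect and Iror is at UTC−09:00.
17:21 UTC − 9h = 08:21 Iror.

08:21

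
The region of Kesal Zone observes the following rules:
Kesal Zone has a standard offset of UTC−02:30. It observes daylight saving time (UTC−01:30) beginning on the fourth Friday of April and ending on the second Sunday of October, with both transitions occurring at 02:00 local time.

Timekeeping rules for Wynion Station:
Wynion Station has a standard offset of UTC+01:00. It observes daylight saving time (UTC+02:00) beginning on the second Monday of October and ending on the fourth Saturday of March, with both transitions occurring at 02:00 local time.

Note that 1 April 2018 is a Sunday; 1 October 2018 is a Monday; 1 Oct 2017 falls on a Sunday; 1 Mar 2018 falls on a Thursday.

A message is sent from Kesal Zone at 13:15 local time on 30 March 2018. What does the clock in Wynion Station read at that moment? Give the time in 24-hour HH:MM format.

16:45

1 April 2018 is a Sunday, so the first Friday is April 6 and the fourth is April 27.
1 October 2018 is a Monday, so the first Sunday is October 7 and the second is October 14.
Daylight saving runs 27 April – 14 October; 30 March 2018 is outside that window, so Kesal Zone is on standard time at UTC−02:30.
13:15 Kesal Zone + 2h30m = 15:45 UTC.
1 October 2017 is a Sunday, so the first Monday is October 2 and the second is October 9.
1 March 2018 is a Thursday, so the first Saturday is March 3 and the fourth is March 24.
At the standard offset (UTC+01:00), 15:45 UTC + 1h = 16:45 Wynion Station standard time.
Daylight saving runs 9 October 2017 – 24 March 2018; the standard-time date in Wynion Station, 30 March 2018, is outside that window, so Wynion Station is on standard time at UTC+01:00.
15:45 UTC + 1h = 16:45 Wynion Station.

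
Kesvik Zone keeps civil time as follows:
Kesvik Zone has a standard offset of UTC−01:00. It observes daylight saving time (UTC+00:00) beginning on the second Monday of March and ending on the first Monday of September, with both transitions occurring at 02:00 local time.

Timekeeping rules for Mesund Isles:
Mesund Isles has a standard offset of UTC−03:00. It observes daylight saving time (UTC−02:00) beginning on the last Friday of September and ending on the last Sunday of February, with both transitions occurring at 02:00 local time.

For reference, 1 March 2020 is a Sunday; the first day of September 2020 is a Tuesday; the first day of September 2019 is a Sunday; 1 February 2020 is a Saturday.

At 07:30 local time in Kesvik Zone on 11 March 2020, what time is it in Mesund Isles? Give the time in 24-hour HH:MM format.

04:30

1 March 2020 is a Sunday, so the first Monday is March 2 and the second is March 9.
1 September 2020 is a Tuesday, so the first Monday is September 7.
Daylight saving runs 9 March – 7 September; 11 March 2020 is inside that window, so Kesvik Zone is at UTC+00:00.
07:30 Kesvik Zone − 0h = 07:30 UTC.
1 September 2019 is a Sunday, so Fridays fall on 6, 13, 20, 27; the last is September 27.
1 February 2020 is a Saturday, so Sundays fall on 2, 9, 16, 23; the last is February 23.
At the standard offset (UTC−03:00), 07:30 UTC − 3h = 04:30 Mesund Isles standard time.
The standard-time date in Mesund Isles, 11 March 2020, does not fall between 27 September 2019 and 23 February 2020, so daylight saving is not in effect and Mesund Isles is at UTC−03:00.
07:30 UTC − 3h = 04:30 Mesund Isles.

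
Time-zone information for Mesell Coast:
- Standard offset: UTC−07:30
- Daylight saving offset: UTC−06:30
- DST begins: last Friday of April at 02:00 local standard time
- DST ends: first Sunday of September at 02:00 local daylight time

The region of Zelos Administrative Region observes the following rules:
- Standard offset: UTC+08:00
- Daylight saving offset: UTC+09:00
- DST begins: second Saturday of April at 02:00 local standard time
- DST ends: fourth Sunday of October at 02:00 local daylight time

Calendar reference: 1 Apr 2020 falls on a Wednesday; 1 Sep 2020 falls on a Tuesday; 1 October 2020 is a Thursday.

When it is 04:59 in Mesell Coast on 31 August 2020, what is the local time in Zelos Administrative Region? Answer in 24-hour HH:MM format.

1 April 2020 is a Wednesday, so Fridays fall on 3, 10, 17, 24; the last is April 24.
1 September 2020 is a Tuesday, so the first Sunday is September 6.
31 August 2020 falls between 24 April and 6 September, so daylight saving is in effect and Mesell Coast is at UTC−06:30.
04:59 Mesell Coast + 6h30m = 11:29 UTC.
1 April 2020 is a Wednesday, so the first Saturday is April 4 and the second is April 11.
1 October 2020 is a Thursday, so the first Sunday is October 4 and the fourth is October 25.
At the standard offset (UTC+08:00), 11:29 UTC + 8h = 19:29 Zelos Administrative Region standard time.
The standard-time date in Zelos Administrative Region, 31 August 2020, falls between 11 April and 25 October, so daylight saving is in effect and Zelos Administrative Region is at UTC+09:00.
11:29 UTC + 9h = 20:29 Zelos Administrative Region.

20:29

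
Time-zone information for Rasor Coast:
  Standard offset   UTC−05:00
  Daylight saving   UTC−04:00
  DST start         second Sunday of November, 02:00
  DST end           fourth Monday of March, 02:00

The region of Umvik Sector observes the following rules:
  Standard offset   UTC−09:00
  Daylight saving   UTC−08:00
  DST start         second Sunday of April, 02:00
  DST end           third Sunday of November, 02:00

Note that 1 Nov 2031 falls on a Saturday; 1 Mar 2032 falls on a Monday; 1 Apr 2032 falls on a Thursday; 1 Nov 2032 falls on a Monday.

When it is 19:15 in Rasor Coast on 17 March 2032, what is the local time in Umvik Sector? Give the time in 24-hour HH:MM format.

1 November 2031 is a Saturday, so the first Sunday is November 2 and the second is November 9.
1 March 2032 is a Monday, so the first Monday is March 1 and the fourth is March 22.
17 March 2032 falls between 9 November 2031 and 22 March 2032, so daylight saving is in effect and Rasor Coast is at UTC−04:00.
19:15 Rasor Coast + 4h = 23:15 UTC.
1 April 2032 is a Thursday, so the first Sunday is April 4 and the second is April 11.
1 November 2032 is a Monday, so the first Sunday is November 7 and the third is November 21.
At the standard offset (UTC−09:00), 23:15 UTC − 9h = 14:15 Umvik Sector standard time.
Daylight saving runs 11 April – 21 November; the standard-time date in Umvik Sector, 17 March 2032, is outside that window, so Umvik Sector is on standard time at UTC−09:00.
23:15 UTC − 9h = 14:15 Umvik Sector.

14:15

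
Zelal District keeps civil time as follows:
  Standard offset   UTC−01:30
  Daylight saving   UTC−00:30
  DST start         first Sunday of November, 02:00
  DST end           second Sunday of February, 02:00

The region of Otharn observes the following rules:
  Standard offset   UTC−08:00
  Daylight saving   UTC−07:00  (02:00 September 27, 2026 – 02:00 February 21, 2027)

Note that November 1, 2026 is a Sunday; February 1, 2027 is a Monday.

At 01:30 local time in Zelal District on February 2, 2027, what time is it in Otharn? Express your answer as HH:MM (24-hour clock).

19:00

1 November 2026 is a Sunday, so the first Sunday is November 1.
1 February 2027 is a Monday, so the first Sunday is February 7 and the second is February 14.
February 2, 2027 falls between 1 November 2026 and 14 February 2027, so daylight saving is in effect and Zelal District is at UTC−00:30.
01:30 Zelal District + 0h30m = 02:00 UTC.
At the standard offset (UTC−08:00), 02:00 UTC − 8h = 18:00 Otharn standard time (rolling into the previous day, 1 February 2027).
Daylight saving runs 27 September 2026 – 21 February 2027; the standard-time date in Otharn, February 1, 2027, is inside that window, so Otharn is at UTC−07:00.
02:00 UTC − 7h = 19:00 Otharn (rolling into the previous day, 1 February 2027).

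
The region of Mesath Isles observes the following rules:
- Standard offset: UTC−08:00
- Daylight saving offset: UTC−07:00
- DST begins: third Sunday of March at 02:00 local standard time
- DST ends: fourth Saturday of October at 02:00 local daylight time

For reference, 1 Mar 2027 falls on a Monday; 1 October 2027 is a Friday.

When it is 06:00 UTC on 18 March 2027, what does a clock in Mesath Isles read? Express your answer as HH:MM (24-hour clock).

22:00

1 March 2027 is a Monday, so the first Sunday is March 7 and the third is March 21.
1 October 2027 is a Friday, so the first Saturday is October 2 and the fourth is October 23.
At the standard offset (UTC−08:00), 06:00 UTC − 8h = 22:00 Mesath Isles standard time (rolling into the previous day, 17 March 2027).
Daylight saving runs 21 March – 23 October; the standard-time date in Mesath Isles, 17 March 2027, is outside that window, so Mesath Isles is on standard time at UTC−08:00.
06:00 UTC − 8h = 22:00 local (rolling into the previous day, 17 March 2027).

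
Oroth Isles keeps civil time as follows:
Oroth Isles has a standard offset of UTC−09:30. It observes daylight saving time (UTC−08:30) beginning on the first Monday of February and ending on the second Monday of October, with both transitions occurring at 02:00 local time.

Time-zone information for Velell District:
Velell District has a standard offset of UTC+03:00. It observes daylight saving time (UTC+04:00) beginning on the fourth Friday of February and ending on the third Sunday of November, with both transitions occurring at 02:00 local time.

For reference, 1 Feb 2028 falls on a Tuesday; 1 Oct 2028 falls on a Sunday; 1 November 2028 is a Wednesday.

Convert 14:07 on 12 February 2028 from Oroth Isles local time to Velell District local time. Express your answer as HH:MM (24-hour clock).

01:37

1 February 2028 is a Tuesday, so the first Monday is February 7.
1 October 2028 is a Sunday, so the first Monday is October 2 and the second is October 9.
12 February 2028 lies within the daylight-saving period (7 February – 9 October), so Oroth Isles is on daylight time, UTC−08:30.
14:07 Oroth Isles + 8h30m = 22:37 UTC.
1 February 2028 is a Tuesday, so the first Friday is February 4 and the fourth is February 25.
1 November 2028 is a Wednesday, so the first Sunday is November 5 and the third is November 19.
At the standard offset (UTC+03:00), 22:37 UTC + 3h = 01:37 Velell District standard time (rolling into the next day, 13 February 2028).
The standard-time date in Velell District, 13 February 2028, is outside the daylight-saving period (25 February – 19 November), so Velell District is on standard time, UTC+03:00.
22:37 UTC + 3h = 01:37 Velell District (rolling into the next day, 13 February 2028).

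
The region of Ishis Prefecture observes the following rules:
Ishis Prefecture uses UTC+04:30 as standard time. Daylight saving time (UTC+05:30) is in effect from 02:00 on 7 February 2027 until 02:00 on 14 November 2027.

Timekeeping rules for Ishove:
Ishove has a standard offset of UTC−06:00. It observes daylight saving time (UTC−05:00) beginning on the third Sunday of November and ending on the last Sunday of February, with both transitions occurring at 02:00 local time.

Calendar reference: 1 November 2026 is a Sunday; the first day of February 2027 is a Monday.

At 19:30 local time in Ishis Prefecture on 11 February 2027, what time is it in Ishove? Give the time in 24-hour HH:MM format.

Daylight saving runs 7 February – 14 November; 11 February 2027 is inside that window, so Ishis Prefecture is at UTC+05:30.
19:30 Ishis Prefecture − 5h30m = 14:00 UTC.
1 November 2026 is a Sunday, so the first Sunday is November 1 and the third is November 15.
1 February 2027 is a Monday, so Sundays fall on 7, 14, 21, 28; the last is February 28.
At the standard offset (UTC−06:00), 14:00 UTC − 6h = 08:00 Ishove standard time.
The standard-time date in Ishove, 11 February 2027, lies within the daylight-saving period (15 November 2026 – 28 February 2027), so Ishove is on daylight time, UTC−05:00.
14:00 UTC − 5h = 09:00 Ishove.

09:00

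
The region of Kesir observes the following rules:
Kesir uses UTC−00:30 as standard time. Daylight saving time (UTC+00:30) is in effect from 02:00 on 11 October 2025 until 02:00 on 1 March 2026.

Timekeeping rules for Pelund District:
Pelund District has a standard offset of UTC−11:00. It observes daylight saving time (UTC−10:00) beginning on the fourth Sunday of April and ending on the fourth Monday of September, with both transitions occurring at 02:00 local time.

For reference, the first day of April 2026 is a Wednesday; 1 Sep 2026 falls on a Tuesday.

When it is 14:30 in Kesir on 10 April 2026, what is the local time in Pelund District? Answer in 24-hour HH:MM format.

04:00

10 April 2026 is outside the daylight-saving period (11 October 2025 – 1 March 2026), so Kesir is on standard time, UTC−00:30.
14:30 Kesir + 0h30m = 15:00 UTC.
1 April 2026 is a Wednesday, so the first Sunday is April 5 and the fourth is April 26.
1 September 2026 is a Tuesday, so the first Monday is September 7 and the fourth is September 28.
At the standard offset (UTC−11:00), 15:00 UTC − 11h = 04:00 Pelund District standard time.
The standard-time date in Pelund District, 10 April 2026, does not fall between 26 April and 28 September, so daylight saving is not in effect and Pelund District is at UTC−11:00.
15:00 UTC − 11h = 04:00 Pelund District.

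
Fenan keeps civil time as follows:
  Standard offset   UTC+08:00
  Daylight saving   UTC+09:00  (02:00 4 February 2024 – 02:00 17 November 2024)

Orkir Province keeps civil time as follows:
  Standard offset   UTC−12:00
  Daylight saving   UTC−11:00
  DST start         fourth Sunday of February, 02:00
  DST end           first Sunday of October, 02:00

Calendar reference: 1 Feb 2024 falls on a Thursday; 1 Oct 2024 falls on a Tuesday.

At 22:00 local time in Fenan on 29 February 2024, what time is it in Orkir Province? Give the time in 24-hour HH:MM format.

02:00

29 February 2024 lies within the daylight-saving period (4 February – 17 November), so Fenan is on daylight time, UTC+09:00.
22:00 Fenan − 9h = 13:00 UTC.
1 February 2024 is a Thursday, so the first Sunday is February 4 and the fourth is February 25.
1 October 2024 is a Tuesday, so the first Sunday is October 6.
At the standard offset (UTC−12:00), 13:00 UTC − 12h = 01:00 Orkir Province standard time.
The standard-time date in Orkir Province, 29 February 2024, lies within the daylight-saving period (25 February – 6 October), so Orkir Province is on daylight time, UTC−11:00.
13:00 UTC − 11h = 02:00 Orkir Province.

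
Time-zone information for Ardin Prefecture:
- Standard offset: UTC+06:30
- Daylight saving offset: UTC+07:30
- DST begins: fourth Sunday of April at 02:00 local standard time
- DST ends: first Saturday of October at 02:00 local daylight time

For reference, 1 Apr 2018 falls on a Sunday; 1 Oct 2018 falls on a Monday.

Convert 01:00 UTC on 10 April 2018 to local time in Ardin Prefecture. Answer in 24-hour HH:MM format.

1 April 2018 is a Sunday, so the first Sunday is April 1 and the fourth is April 22.
1 October 2018 is a Monday, so the first Saturday is October 6.
At the standard offset (UTC+06:30), 01:00 UTC + 6h30m = 07:30 Ardin Prefecture standard time.
The standard-time date in Ardin Prefecture, 10 April 2018, is outside the daylight-saving period (22 April – 6 October), so Ardin Prefecture is on standard time, UTC+06:30.
01:00 UTC + 6h30m = 07:30 local.

07:30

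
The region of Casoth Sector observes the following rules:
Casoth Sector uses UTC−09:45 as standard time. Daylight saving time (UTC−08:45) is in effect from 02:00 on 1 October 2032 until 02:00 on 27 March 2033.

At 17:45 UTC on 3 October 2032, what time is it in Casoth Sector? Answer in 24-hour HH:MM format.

09:00

At the standard offset (UTC−09:45), 17:45 UTC − 9h45m = 08:00 Casoth Sector standard time.
The standard-time date in Casoth Sector, 3 October 2032, falls between 1 October 2032 and 27 March 2033, so daylight saving is in effect and Casoth Sector is at UTC−08:45.
17:45 UTC − 8h45m = 09:00 local.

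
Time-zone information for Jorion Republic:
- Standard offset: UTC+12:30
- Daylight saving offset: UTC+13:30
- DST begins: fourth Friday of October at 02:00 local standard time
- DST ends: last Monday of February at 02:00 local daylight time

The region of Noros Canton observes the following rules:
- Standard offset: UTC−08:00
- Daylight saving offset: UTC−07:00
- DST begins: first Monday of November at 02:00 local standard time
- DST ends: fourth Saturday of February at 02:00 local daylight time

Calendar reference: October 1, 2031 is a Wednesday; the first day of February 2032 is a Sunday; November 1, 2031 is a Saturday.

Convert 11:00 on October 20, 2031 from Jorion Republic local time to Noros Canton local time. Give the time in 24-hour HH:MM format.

1 October 2031 is a Wednesday, so the first Friday is October 3 and the fourth is October 24.
1 February 2032 is a Sunday, so Mondays fall on 2, 9, 16, 23; the last is February 23.
October 20, 2031 does not fall between 24 October 2031 and 23 February 2032, so daylight saving is not in effect and Jorion Republic is at UTC+12:30.
11:00 Jorion Republic − 12h30m = 22:30 UTC (rolling into the previous day, 19 October 2031).
1 November 2031 is a Saturday, so the first Monday is November 3.
1 February 2032 is a Sunday, so the first Saturday is February 7 and the fourth is February 28.
At the standard offset (UTC−08:00), 22:30 UTC − 8h = 14:30 Noros Canton standard time.
Daylight saving runs 3 November 2031 – 28 February 2032; the standard-time date in Noros Canton, October 19, 2031, is outside that window, so Noros Canton is on standard time at UTC−08:00.
22:30 UTC − 8h = 14:30 Noros Canton.

14:30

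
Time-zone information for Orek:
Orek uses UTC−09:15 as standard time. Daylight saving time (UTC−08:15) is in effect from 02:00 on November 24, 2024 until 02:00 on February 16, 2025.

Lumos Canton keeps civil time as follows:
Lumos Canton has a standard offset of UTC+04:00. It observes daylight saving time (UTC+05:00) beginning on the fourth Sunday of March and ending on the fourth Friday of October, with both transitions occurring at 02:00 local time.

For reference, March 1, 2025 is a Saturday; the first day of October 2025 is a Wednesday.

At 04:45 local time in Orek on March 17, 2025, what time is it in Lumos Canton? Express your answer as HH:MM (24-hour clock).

18:00

March 17, 2025 is outside the daylight-saving period (24 November 2024 – 16 February 2025), so Orek is on standard time, UTC−09:15.
04:45 Orek + 9h15m = 14:00 UTC.
1 March 2025 is a Saturday, so the first Sunday is March 2 and the fourth is March 23.
1 October 2025 is a Wednesday, so the first Friday is October 3 and the fourth is October 24.
At the standard offset (UTC+04:00), 14:00 UTC + 4h = 18:00 Lumos Canton standard time.
The standard-time date in Lumos Canton, March 17, 2025, is outside the daylight-saving period (23 March – 24 October), so Lumos Canton is on standard time, UTC+04:00.
14:00 UTC + 4h = 18:00 Lumos Canton.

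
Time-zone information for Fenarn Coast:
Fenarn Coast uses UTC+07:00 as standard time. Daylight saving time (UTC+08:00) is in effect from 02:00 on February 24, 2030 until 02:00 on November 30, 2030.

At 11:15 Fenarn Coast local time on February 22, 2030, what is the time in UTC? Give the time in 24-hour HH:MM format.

04:15

February 22, 2030 does not fall between 24 February and 30 November, so daylight saving is not in effect and Fenarn Coast is at UTC+07:00.
11:15 local − 7h = 04:15 UTC.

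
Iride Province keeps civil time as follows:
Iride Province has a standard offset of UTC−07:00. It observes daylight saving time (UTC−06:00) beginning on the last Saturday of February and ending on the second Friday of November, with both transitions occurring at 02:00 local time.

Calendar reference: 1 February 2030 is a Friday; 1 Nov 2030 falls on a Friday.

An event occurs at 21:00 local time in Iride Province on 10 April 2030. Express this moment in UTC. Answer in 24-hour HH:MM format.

03:00

1 February 2030 is a Friday, so Saturdays fall on 2, 9, 16, 23; the last is February 23.
1 November 2030 is a Friday, so the first Friday is November 1 and the second is November 8.
10 April 2030 falls between 23 February and 8 November, so daylight saving is in effect and Iride Province is at UTC−06:00.
21:00 local + 6h = 03:00 UTC (rolling into the next day, 11 April 2030).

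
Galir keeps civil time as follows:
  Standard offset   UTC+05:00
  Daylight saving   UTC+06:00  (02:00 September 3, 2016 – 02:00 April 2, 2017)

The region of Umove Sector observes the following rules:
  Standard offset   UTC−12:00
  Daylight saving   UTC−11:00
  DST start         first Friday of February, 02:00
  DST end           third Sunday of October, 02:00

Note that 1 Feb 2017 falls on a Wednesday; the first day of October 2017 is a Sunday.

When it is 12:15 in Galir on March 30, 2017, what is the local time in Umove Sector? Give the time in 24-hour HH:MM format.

19:15

Daylight saving runs 3 September 2016 – 2 April 2017; March 30, 2017 is inside that window, so Galir is at UTC+06:00.
12:15 Galir − 6h = 06:15 UTC.
1 February 2017 is a Wednesday, so the first Friday is February 3.
1 October 2017 is a Sunday, so the first Sunday is October 1 and the third is October 15.
At the standard offset (UTC−12:00), 06:15 UTC − 12h = 18:15 Umove Sector standard time (rolling into the previous day, 29 March 2017).
The standard-time date in Umove Sector, March 29, 2017, lies within the daylight-saving period (3 February – 15 October), so Umove Sector is on daylight time, UTC−11:00.
06:15 UTC − 11h = 19:15 Umove Sector (rolling into the previous day, 29 March 2017).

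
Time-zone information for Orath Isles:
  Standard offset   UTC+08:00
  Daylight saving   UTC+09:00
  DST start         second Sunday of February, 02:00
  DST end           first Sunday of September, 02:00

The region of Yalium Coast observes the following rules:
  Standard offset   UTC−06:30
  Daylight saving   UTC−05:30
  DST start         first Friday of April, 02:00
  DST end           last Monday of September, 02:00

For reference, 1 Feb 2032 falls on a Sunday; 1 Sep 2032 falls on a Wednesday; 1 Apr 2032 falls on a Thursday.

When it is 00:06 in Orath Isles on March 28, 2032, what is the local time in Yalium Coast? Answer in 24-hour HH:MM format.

08:36

1 February 2032 is a Sunday, so the first Sunday is February 1 and the second is February 8.
1 September 2032 is a Wednesday, so the first Sunday is September 5.
Daylight saving runs 8 February – 5 September; March 28, 2032 is inside that window, so Orath Isles is at UTC+09:00.
00:06 Orath Isles − 9h = 15:06 UTC (rolling into the previous day, 27 March 2032).
1 April 2032 is a Thursday, so the first Friday is April 2.
1 September 2032 is a Wednesday, so Mondays fall on 6, 13, 20, 27; the last is September 27.
At the standard offset (UTC−06:30), 15:06 UTC − 6h30m = 08:36 Yalium Coast standard time.
The standard-time date in Yalium Coast, March 27, 2032, is outside the daylight-saving period (2 April – 27 September), so Yalium Coast is on standard time, UTC−06:30.
15:06 UTC − 6h30m = 08:36 Yalium Coast.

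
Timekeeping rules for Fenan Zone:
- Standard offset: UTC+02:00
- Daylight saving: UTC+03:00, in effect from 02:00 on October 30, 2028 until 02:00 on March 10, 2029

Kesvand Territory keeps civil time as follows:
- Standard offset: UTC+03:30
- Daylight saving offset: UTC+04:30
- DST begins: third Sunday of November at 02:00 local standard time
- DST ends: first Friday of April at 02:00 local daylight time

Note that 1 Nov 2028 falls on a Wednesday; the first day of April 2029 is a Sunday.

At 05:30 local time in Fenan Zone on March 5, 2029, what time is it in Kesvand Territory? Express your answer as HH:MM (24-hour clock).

March 5, 2029 lies within the daylight-saving period (30 October 2028 – 10 March 2029), so Fenan Zone is on daylight time, UTC+03:00.
05:30 Fenan Zone − 3h = 02:30 UTC.
1 November 2028 is a Wednesday, so the first Sunday is November 5 and the third is November 19.
1 April 2029 is a Sunday, so the first Friday is April 6.
At the standard offset (UTC+03:30), 02:30 UTC + 3h30m = 06:00 Kesvand Territory standard time.
Daylight saving runs 19 November 2028 – 6 April 2029; the standard-time date in Kesvand Territory, March 5, 2029, is inside that window, so Kesvand Territory is at UTC+04:30.
02:30 UTC + 4h30m = 07:00 Kesvand Territory.

07:00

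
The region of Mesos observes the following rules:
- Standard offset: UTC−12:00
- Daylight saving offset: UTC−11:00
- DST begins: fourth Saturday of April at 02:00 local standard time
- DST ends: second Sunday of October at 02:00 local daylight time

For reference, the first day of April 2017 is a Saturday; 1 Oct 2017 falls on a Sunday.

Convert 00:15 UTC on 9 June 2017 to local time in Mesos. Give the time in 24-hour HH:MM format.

13:15

1 April 2017 is a Saturday, so the first Saturday is April 1 and the fourth is April 22.
1 October 2017 is a Sunday, so the first Sunday is October 1 and the second is October 8.
At the standard offset (UTC−12:00), 00:15 UTC − 12h = 12:15 Mesos standard time (rolling into the previous day, 8 June 2017).
Daylight saving runs 22 April – 8 October; the standard-time date in Mesos, 8 June 2017, is inside that window, so Mesos is at UTC−11:00.
00:15 UTC − 11h = 13:15 local (rolling into the previous day, 8 June 2017).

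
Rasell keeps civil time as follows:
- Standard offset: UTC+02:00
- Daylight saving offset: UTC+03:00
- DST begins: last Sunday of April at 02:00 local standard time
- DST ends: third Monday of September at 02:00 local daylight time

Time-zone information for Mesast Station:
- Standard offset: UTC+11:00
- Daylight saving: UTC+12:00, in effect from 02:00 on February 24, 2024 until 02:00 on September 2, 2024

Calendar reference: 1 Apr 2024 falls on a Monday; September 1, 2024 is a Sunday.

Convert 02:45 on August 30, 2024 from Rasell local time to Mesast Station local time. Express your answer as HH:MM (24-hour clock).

11:45

1 April 2024 is a Monday, so Sundays fall on 7, 14, 21, 28; the last is April 28.
1 September 2024 is a Sunday, so the first Monday is September 2 and the third is September 16.
August 30, 2024 falls between 28 April and 16 September, so daylight saving is in effect and Rasell is at UTC+03:00.
02:45 Rasell − 3h = 23:45 UTC (rolling into the previous day, 29 August 2024).
At the standard offset (UTC+11:00), 23:45 UTC + 11h = 10:45 Mesast Station standard time (rolling into the next day, 30 August 2024).
The standard-time date in Mesast Station, August 30, 2024, falls between 24 February and 2 September, so daylight saving is in effect and Mesast Station is at UTC+12:00.
23:45 UTC + 12h = 11:45 Mesast Station (rolling into the next day, 30 August 2024).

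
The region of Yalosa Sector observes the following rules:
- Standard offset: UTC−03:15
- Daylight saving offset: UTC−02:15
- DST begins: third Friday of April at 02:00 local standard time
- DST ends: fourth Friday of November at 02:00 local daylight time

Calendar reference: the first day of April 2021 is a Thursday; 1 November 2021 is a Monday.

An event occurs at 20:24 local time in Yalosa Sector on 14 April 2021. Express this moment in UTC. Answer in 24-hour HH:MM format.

1 April 2021 is a Thursday, so the first Friday is April 2 and the third is April 16.
1 November 2021 is a Monday, so the first Friday is November 5 and the fourth is November 26.
Daylight saving runs 16 April – 26 November; 14 April 2021 is outside that window, so Yalosa Sector is on standard time at UTC−03:15.
20:24 local + 3h15m = 23:39 UTC.

23:39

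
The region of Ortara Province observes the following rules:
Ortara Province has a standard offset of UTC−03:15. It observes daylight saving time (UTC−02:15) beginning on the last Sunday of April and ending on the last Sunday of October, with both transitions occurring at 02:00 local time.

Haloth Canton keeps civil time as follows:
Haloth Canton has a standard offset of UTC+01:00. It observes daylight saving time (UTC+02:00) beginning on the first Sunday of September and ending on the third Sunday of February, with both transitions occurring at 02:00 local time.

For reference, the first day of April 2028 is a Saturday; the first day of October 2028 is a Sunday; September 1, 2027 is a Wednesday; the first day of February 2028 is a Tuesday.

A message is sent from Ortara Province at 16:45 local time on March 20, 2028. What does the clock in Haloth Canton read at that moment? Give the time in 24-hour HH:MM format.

21:00

1 April 2028 is a Saturday, so Sundays fall on 2, 9, 16, 23, 30; the last is April 30.
1 October 2028 is a Sunday, so Sundays fall on 1, 8, 15, 22, 29; the last is October 29.
Daylight saving runs 30 April – 29 October; March 20, 2028 is outside that window, so Ortara Province is on standard time at UTC−03:15.
16:45 Ortara Province + 3h15m = 20:00 UTC.
1 September 2027 is a Wednesday, so the first Sunday is September 5.
1 February 2028 is a Tuesday, so the first Sunday is February 6 and the third is February 20.
At the standard offset (UTC+01:00), 20:00 UTC + 1h = 21:00 Haloth Canton standard time.
The standard-time date in Haloth Canton, March 20, 2028, is outside the daylight-saving period (5 September 2027 – 20 February 2028), so Haloth Canton is on standard time, UTC+01:00.
20:00 UTC + 1h = 21:00 Haloth Canton.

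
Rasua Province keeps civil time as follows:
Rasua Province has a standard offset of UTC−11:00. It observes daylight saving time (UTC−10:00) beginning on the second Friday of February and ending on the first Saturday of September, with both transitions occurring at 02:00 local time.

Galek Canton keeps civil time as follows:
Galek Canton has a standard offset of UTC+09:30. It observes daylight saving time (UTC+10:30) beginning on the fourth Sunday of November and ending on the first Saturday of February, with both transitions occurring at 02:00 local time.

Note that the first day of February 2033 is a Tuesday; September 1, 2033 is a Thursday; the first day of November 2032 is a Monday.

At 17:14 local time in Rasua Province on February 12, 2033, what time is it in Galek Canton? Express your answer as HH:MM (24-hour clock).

12:44

1 February 2033 is a Tuesday, so the first Friday is February 4 and the second is February 11.
1 September 2033 is a Thursday, so the first Saturday is September 3.
Daylight saving runs 11 February – 3 September; February 12, 2033 is inside that window, so Rasua Province is at UTC−10:00.
17:14 Rasua Province + 10h = 03:14 UTC (rolling into the next day, 13 February 2033).
1 November 2032 is a Monday, so the first Sunday is November 7 and the fourth is November 28.
1 February 2033 is a Tuesday, so the first Saturday is February 5.
At the standard offset (UTC+09:30), 03:14 UTC + 9h30m = 12:44 Galek Canton standard time.
The standard-time date in Galek Canton, February 13, 2033, is outside the daylight-saving period (28 November 2032 – 5 February 2033), so Galek Canton is on standard time, UTC+09:30.
03:14 UTC + 9h30m = 12:44 Galek Canton.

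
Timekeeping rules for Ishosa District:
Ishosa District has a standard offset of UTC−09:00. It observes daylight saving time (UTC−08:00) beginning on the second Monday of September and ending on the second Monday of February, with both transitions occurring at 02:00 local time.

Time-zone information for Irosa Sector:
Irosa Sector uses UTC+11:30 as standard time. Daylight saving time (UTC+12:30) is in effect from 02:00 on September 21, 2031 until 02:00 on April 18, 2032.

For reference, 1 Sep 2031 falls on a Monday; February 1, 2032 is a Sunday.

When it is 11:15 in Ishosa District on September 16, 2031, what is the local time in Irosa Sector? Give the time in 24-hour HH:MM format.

06:45

1 September 2031 is a Monday, so the first Monday is September 1 and the second is September 8.
1 February 2032 is a Sunday, so the first Monday is February 2 and the second is February 9.
September 16, 2031 falls between 8 September 2031 and 9 February 2032, so daylight saving is in effect and Ishosa District is at UTC−08:00.
11:15 Ishosa District + 8h = 19:15 UTC.
At the standard offset (UTC+11:30), 19:15 UTC + 11h30m = 06:45 Irosa Sector standard time (rolling into the next day, 17 September 2031).
The standard-time date in Irosa Sector, September 17, 2031, does not fall between 21 September 2031 and 18 April 2032, so daylight saving is not in effect and Irosa Sector is at UTC+11:30.
19:15 UTC + 11h30m = 06:45 Irosa Sector (rolling into the next day, 17 September 2031).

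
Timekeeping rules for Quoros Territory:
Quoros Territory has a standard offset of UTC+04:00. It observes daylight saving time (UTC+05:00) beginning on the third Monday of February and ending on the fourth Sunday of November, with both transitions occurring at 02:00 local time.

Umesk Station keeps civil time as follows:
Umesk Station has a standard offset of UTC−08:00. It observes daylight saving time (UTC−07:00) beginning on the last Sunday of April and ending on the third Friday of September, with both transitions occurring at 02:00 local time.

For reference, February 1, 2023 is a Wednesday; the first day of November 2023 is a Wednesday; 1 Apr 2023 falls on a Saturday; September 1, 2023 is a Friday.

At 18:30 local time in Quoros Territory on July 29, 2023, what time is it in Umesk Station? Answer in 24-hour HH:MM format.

1 February 2023 is a Wednesday, so the first Monday is February 6 and the third is February 20.
1 November 2023 is a Wednesday, so the first Sunday is November 5 and the fourth is November 26.
July 29, 2023 falls between 20 February and 26 November, so daylight saving is in effect and Quoros Territory is at UTC+05:00.
18:30 Quoros Territory − 5h = 13:30 UTC.
1 April 2023 is a Saturday, so Sundays fall on 2, 9, 16, 23, 30; the last is April 30.
1 September 2023 is a Friday, so the first Friday is September 1 and the third is September 15.
At the standard offset (UTC−08:00), 13:30 UTC − 8h = 05:30 Umesk Station standard time.
The standard-time date in Umesk Station, July 29, 2023, falls between 30 April and 15 September, so daylight saving is in effect and Umesk Station is at UTC−07:00.
13:30 UTC − 7h = 06:30 Umesk Station.

06:30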